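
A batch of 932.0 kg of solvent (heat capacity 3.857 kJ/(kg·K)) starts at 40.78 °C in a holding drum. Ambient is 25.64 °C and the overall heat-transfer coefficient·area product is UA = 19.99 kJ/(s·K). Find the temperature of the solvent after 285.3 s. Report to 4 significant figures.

Lumped-capacitance energy balance: M c_p dT/dt = UA(T_amb − T).
dT/dt = (T_ss − T)/τ with T_ss = T_amb = 25.6400 °C, τ = M c_p/UA = 932.0·3.857/19.99 = 179.826 s.
T approaches T_ss exponentially: T(t) = T_ss + (T₀ − T_ss) e^(−t/τ).
T(285.3) = 25.6400 + (15.1400)·0.204634 = 28.7382 °C.

28.74 °C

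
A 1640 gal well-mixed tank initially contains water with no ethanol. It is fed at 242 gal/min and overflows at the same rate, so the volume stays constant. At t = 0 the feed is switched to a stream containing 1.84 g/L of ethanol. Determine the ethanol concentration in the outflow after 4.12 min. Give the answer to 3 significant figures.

0.838 g/L

Unsteady species balance (constant V, well mixed): V dC/dt = Q(C_in − C).
Time constant τ = V/Q = 1640/242 = 6.7769 min.
C approaches C_in exponentially: C(t) = C_in + (C₀ − C_in) e^(−t/τ).
C(4.12) = 1.84 + (0 − 1.84)·e^(−4.12/6.7769) = 1.84 + (-1.8400)·0.54447 = 0.83818 g/L.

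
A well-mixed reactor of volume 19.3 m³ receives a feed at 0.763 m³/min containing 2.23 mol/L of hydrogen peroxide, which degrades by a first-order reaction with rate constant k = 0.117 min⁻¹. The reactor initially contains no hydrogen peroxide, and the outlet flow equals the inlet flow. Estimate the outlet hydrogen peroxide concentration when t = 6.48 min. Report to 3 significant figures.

Accumulation = in − out − consumed: V dC/dt = Q C_in − Q C − k V C.
This is linear with rate a = Q/V + k = 0.15653 min⁻¹.
C_ss = Q C_in/(Q + kV) = 0.56320 mol/L; C(t) = C_ss + (C₀ − C_ss) e^(−a t).
C(6.48) = 0.56320 + (-0.56320)·e^(−0.15653·6.48) = 0.56320 + (-0.56320)·0.36264 = 0.35896 mol/L.

0.359 mol/L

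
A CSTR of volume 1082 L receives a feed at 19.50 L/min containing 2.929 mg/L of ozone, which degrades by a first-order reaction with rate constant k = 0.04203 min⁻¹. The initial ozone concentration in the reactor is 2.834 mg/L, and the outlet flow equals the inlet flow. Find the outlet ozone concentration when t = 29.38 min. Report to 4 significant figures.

1.214 mg/L

Accumulation = in − out − consumed: V dC/dt = Q C_in − Q C − k V C.
dC/dt = (Q/V) C_in − (Q/V + k) C; effective rate a = Q/V + k = 0.0180222 + 0.04203 = 0.0600522 min⁻¹.
C_ss = Q C_in/(Q + kV) = 0.879018 mg/L; C(t) = C_ss + (C₀ − C_ss) e^(−a t).
C(29.38) = 0.879018 + (1.95498)·e^(−0.0600522·29.38) = 0.879018 + (1.95498)·0.171301 = 1.21391 mg/L.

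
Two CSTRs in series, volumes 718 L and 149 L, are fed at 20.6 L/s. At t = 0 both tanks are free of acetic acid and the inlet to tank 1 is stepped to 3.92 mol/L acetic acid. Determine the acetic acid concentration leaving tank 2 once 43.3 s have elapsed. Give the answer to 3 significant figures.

2.49 mol/L

Each tank obeys Vᵢ dCᵢ/dt = Q(Cᵢ₋₁ − Cᵢ), so τᵢ = Vᵢ/Q.
τ₁ = 718/20.6 = 34.854 s; τ₂ = 149/20.6 = 7.2330 s.
Solving the cascade with C₁(0)=C₂(0)=0 gives C₂(t) = C_in[1 − (τ₁ e^(−t/τ₁) − τ₂ e^(−t/τ₂))/(τ₁ − τ₂)].
At t = 43.3: e^(−t/τ₁) = 0.28872, e^(−t/τ₂) = 0.0025126.
C₂ = 3.92·[1 − (34.854·0.28872 − 7.2330·0.0025126)/(27.621)] = 3.92·0.63634 = 2.4944 mol/L.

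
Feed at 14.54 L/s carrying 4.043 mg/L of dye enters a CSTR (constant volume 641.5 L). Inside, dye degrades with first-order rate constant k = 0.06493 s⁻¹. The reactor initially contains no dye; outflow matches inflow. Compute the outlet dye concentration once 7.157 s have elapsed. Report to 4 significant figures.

0.4873 mg/L

V dC/dt = Q(C_in − C) − k V C.
This is linear with rate a = Q/V + k = 0.0875956 s⁻¹.
C_ss = Q C_in/(Q + kV) = 1.04614 mg/L; C(t) = C_ss + (C₀ − C_ss) e^(−a t).
C(7.157) = 1.04614 + (-1.04614)·e^(−0.0875956·7.157) = 1.04614 + (-1.04614)·0.534234 = 0.487256 mg/L.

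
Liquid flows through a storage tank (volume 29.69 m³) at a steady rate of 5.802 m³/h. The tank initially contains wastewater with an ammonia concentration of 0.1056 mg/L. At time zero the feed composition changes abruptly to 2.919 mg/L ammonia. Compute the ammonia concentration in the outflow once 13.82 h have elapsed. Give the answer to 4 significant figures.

2.730 mg/L

Accumulation = in − out for the solute gives V dC/dt = Q(C_in − C).
Rewrite as dC/dt + C/τ = C_in/τ, τ = V/Q = 5.11720 h.
Solution: C(t) = C_in + (C₀ − C_in) e^(−t/τ).
C(13.82) = 2.919 + (0.1056 − 2.919)·e^(−13.82/5.11720) = 2.919 + (-2.81340)·0.0671588 = 2.73006 mg/L.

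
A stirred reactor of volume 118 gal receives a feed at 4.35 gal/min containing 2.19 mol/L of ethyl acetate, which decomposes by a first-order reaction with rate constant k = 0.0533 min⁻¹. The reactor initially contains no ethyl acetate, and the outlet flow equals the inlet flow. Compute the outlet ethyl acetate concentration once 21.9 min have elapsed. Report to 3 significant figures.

Species balance: V dC/dt = Q C_in − Q C − k V C.
This is linear with rate a = Q/V + k = 0.090164 min⁻¹.
C_ss = Q C_in/(Q + kV) = 0.89540 mol/L; C(t) = C_ss + (C₀ − C_ss) e^(−a t).
C(21.9) = 0.89540 + (-0.89540)·e^(−0.090164·21.9) = 0.89540 + (-0.89540)·0.13882 = 0.77110 mol/L.

0.771 mol/L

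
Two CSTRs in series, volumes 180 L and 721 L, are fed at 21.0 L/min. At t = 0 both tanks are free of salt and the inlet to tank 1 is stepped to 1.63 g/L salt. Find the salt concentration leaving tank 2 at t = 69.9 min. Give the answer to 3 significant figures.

1.35 g/L

Time constants: τᵢ = Vᵢ/Q for each well-mixed tank.
τ₁ = 180/21.0 = 8.5714 min; τ₂ = 721/21.0 = 34.333 min.
Tank 1: C₁ = C_in(1 − e^(−t/τ₁)). Tank 2 (τ₁ ≠ τ₂): C₂ = C_in[1 − (τ₁ e^(−t/τ₁) − τ₂ e^(−t/τ₂))/(τ₁ − τ₂)].
At t = 69.9: e^(−t/τ₁) = 0.00028730, e^(−t/τ₂) = 0.13056.
C₂ = 1.63·[1 − (8.5714·0.00028730 − 34.333·0.13056)/(-25.762)] = 1.63·0.82610 = 1.3465 g/L.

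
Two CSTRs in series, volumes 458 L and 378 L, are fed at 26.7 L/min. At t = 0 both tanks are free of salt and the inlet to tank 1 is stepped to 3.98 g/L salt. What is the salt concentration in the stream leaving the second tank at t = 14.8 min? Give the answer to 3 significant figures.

0.976 g/L

Time constants: τᵢ = Vᵢ/Q for each well-mixed tank.
τ₁ = 458/26.7 = 17.154 min; τ₂ = 378/26.7 = 14.157 min.
Solving the cascade with C₁(0)=C₂(0)=0 gives C₂(t) = C_in[1 − (τ₁ e^(−t/τ₁) − τ₂ e^(−t/τ₂))/(τ₁ − τ₂)].
At t = 14.8: e^(−t/τ₁) = 0.42198, e^(−t/τ₂) = 0.35155.
C₂ = 3.98·[1 − (17.154·0.42198 − 14.157·0.35155)/(2.9963)] = 3.98·0.24524 = 0.97607 g/L.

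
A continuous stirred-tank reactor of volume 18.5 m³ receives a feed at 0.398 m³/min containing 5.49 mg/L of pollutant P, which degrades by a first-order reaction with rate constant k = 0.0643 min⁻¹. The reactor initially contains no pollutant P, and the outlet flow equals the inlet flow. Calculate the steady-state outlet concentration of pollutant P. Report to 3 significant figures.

Accumulation = in − out − consumed: V dC/dt = Q C_in − Q C − k V C.
Steady state (dC/dt = 0): C_ss = Q C_in/(Q + kV) = C_in/(1 + kV/Q).
C_ss = 0.398·5.49/(0.398 + 0.0643·18.5) = 2.1850/1.5875 = 1.3763 mg/L.

1.38 mg/L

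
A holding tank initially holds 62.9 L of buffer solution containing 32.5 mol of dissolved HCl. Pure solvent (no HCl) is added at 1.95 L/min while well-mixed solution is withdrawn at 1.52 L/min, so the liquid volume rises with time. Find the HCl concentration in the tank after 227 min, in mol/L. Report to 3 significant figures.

Total volume: dV/dt = Q_in − Q_out = 0.43000 L/min, so V(t) = 62.9 + 0.43000 t and V(227) = 160.51 L.
Solute balance: dm/dt = 0 − Q_out C = −Q_out m/V(t).
dm/m = −Q_out dt/(V₀ + 0.43000 t); integrating gives ln(m/m₀) = −(Q_out/(Q_in−Q_out)) ln(V/V₀).
m = m₀ (V₀/V)^(Q_out/(Q_in−Q_out)) = 32.5 × (62.9/160.51)^(3.5349) = 1.1850 mol.
C = m/V = 1.1850/160.51 = 0.0073826 mol/L.

0.00738 mol/L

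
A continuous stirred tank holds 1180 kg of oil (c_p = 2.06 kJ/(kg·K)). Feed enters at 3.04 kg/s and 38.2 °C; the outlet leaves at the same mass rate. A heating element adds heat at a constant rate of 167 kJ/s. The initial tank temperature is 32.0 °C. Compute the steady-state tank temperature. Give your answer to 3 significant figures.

Unsteady energy balance on the tank contents: M c_p dT/dt = ṁ c_p (T_in − T) + 167.
At steady state dT/dt = 0 ⇒ T_ss = T_in + Q̇/(ṁ c_p) = 38.2 + 167/(3.04·2.06) = 64.867 °C.

64.9 °C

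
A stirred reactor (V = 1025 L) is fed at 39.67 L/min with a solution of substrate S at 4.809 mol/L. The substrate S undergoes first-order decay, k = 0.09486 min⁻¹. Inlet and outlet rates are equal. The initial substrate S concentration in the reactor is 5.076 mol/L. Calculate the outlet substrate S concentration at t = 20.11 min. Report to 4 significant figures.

1.644 mol/L

V dC/dt = Q(C_in − C) − k V C.
This is linear with rate a = Q/V + k = 0.133562 min⁻¹.
C_ss = Q C_in/(Q + kV) = 1.39351 mol/L; C(t) = C_ss + (C₀ − C_ss) e^(−a t).
C(20.11) = 1.39351 + (3.68249)·e^(−0.133562·20.11) = 1.39351 + (3.68249)·0.0681571 = 1.64449 mol/L.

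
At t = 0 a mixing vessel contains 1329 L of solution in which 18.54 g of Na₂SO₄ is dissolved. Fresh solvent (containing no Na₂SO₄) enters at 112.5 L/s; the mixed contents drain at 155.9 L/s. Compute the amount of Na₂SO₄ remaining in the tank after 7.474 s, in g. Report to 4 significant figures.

Let m(t) be the amount of Na₂SO₄. Volume: V(t) = V₀ + (Q_in − Q_out) t = 1329 − 43.4000 t; V(7.474) = 1004.63 L.
No Na₂SO₄ enters, so dm/dt = −Q_out · (m/V).
Separate: dm/m = −Q_out dt/V(t) ⇒ ln(m/m₀) = −(Q_out/(Q_in−Q_out)) ln(V/V₀).
m = m₀ (V₀/V)^(Q_out/(Q_in−Q_out)) = 18.54 × (1329/1004.63)^(-3.59217) = 6.78565 g.

6.786 g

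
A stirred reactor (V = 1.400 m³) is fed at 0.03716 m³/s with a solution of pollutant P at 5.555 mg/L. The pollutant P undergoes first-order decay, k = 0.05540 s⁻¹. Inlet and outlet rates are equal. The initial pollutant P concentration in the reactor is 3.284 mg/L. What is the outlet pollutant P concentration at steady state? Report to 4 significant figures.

Accumulation = in − out − consumed: V dC/dt = Q C_in − Q C − k V C.
At steady state: 0 = Q C_in − (Q + kV) C_ss, so C_ss = Q C_in/(Q + kV).
C_ss = 0.03716·5.555/(0.03716 + 0.05540·1.400) = 0.206424/0.114720 = 1.79937 mg/L.

1.799 mg/L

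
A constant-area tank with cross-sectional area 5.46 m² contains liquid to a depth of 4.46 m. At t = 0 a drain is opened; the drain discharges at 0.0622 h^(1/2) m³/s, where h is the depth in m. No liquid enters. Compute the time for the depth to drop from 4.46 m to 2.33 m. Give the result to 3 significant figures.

103 s

A dh/dt = −Q_out = −0.0622 √h.
Separate and integrate: 2(√h − √h₀) = −(0.0622/A) t.
t = 2A(√h₀ − √h)/0.0622 = 2·5.46·(√4.46 − √2.33)/0.0622
  = 10.920 × (2.1119 − 1.5264) / 0.0622 = 102.78 s.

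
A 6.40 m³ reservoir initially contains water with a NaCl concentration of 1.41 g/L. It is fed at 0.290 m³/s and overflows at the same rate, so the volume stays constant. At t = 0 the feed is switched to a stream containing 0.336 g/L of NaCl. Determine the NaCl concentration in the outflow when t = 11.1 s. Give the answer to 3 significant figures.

Mass balance on the solute (V constant): V dC/dt = Q(C_in − C).
Rewrite as dC/dt + C/τ = C_in/τ, τ = V/Q = 22.069 s.
Integrating: C(t) = C_in + (C₀ − C_in) e^(−t/τ).
C(11.1) = 0.336 + (1.41 − 0.336)·e^(−11.1/22.069) = 0.336 + (1.0740)·0.60473 = 0.98548 g/L.

0.985 g/L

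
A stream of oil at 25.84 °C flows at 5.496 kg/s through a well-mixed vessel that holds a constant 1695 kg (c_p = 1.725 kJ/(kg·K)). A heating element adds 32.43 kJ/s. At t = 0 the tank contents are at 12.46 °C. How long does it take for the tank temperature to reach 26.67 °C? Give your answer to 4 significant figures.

576.6 s

Unsteady energy balance on the tank contents: M c_p dT/dt = ṁ c_p (T_in − T) + 32.43.
τ = M/ṁ = 308.406 s; T_ss = T_in + Q̇/(ṁ c_p) = 29.2607 °C.
T(t) = T_ss + (T₀ − T_ss) e^(−t/τ). Set T = 26.67:
e^(−t/τ) = (26.67 − 29.2607)/(12.46 − 29.2607) = 0.154200
t = −308.406 · ln(0.154200) = 576.566 s.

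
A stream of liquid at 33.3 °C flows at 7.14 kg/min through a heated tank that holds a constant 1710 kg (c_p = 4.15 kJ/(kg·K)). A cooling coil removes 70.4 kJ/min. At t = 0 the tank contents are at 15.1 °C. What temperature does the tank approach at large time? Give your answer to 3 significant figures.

30.9 °C

M c_p dT/dt = ṁ c_p (T_in − T) − Q̇.
At steady state dT/dt = 0 ⇒ T_ss = T_in − Q̇/(ṁ c_p) = 33.3 − 70.4/(7.14·4.15) = 30.924 °C.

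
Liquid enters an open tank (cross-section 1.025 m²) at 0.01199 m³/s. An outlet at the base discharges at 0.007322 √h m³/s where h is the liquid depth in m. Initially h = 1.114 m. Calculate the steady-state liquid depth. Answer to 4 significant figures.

2.682 m

Volume balance on the tank: A dh/dt = Q_in − 0.007322 √h. At steady state dh/dt = 0:
Q_in = 0.007322 √h_ss ⇒ √h_ss = 0.01199/0.007322 = 1.63753.
h_ss = 1.63753² = 2.68151 m. (Since h₀ = 1.114 m < h_ss, the level will rise toward this value.)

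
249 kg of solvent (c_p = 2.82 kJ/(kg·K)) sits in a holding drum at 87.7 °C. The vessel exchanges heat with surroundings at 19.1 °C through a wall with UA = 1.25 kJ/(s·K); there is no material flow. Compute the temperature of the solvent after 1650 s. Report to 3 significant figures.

22.7 °C

M c_p dT/dt = −UA(T − T_amb).
dT/dt = (T_ss − T)/τ with T_ss = T_amb = 19.100 °C, τ = M c_p/UA = 249·2.82/1.25 = 561.74 s.
T approaches T_ss exponentially: T(t) = T_ss + (T₀ − T_ss) e^(−t/τ).
T(1650) = 19.100 + (68.600)·0.053010 = 22.736 °C.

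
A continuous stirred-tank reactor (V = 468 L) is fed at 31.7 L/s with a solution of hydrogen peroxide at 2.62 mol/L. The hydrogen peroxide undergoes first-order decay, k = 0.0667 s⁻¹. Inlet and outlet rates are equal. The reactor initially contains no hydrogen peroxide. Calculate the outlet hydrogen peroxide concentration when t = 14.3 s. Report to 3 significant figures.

1.13 mol/L

V dC/dt = Q(C_in − C) − k V C.
This is linear with rate a = Q/V + k = 0.13444 s⁻¹.
C_ss = Q C_in/(Q + kV) = 1.3201 mol/L; C(t) = C_ss + (C₀ − C_ss) e^(−a t).
C(14.3) = 1.3201 + (-1.3201)·e^(−0.13444·14.3) = 1.3201 + (-1.3201)·0.14625 = 1.1270 mol/L.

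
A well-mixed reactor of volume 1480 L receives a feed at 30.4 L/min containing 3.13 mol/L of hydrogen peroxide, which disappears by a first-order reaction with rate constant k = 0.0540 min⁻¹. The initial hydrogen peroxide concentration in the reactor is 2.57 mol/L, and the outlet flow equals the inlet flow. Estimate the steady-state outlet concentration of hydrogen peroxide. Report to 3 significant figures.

0.863 mol/L

Accumulation = in − out − consumed: V dC/dt = Q C_in − Q C − k V C.
At steady state: 0 = Q C_in − (Q + kV) C_ss, so C_ss = Q C_in/(Q + kV).
C_ss = 30.4·3.13/(30.4 + 0.0540·1480) = 95.152/110.32 = 0.86251 mol/L.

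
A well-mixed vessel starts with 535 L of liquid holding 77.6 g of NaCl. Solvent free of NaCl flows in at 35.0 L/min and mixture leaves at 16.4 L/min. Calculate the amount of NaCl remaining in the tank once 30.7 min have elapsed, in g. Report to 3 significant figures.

Total volume: dV/dt = Q_in − Q_out = 18.600 L/min, so V(t) = 535 + 18.600 t and V(30.7) = 1106.0 L.
No NaCl enters, so dm/dt = −Q_out · (m/V).
dm/m = −Q_out dt/(V₀ + 18.600 t); integrating gives ln(m/m₀) = −(Q_out/(Q_in−Q_out)) ln(V/V₀).
m = m₀ (V₀/V)^(Q_out/(Q_in−Q_out)) = 77.6 × (535/1106.0)^(0.88172) = 40.903 g.

40.9 g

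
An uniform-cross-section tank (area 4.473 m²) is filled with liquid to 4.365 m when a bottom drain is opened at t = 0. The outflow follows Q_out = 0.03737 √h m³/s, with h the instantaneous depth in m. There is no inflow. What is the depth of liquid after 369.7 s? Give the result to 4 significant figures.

0.2969 m

Volume balance on the tank: A dh/dt = −0.03737 √h.
∫ h^(−1/2) dh = −(0.03737/A) ∫ dt, giving 2√h = 2√h₀ − (0.03737/A) t.
√h = √4.365 − 0.03737·369.7/(2·4.473) = 2.08926 − 1.54434 = 0.544916.
h = 0.544916² = 0.296933 m.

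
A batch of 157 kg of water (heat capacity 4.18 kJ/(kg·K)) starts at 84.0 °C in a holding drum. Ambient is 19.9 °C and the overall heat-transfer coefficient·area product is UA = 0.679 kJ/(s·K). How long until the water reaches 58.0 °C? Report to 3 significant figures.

Lumped-capacitance energy balance: M c_p dT/dt = UA(T_amb − T).
τ = M c_p/UA = 966.51 s; T_ss = T_amb = 19.900 °C.
T(t) = T_ss + (T₀ − T_ss)e^(−t/τ); set T = 58.0:
t = −τ ln[(T − T_ss)/(T₀ − T_ss)] = −966.51 · ln(0.59438) = 502.81 s.

503 s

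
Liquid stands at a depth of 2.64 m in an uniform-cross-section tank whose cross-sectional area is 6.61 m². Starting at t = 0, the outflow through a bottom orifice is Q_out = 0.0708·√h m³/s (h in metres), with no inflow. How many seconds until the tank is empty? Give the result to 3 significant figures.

A dh/dt = −Q_out = −0.0708 √h.
Separate and integrate: 2(√h − √h₀) = −(0.0708/A) t.
Tank is empty when √h = 0: t_empty = 2A√h₀/0.0708.
t_empty = 2·6.61·√2.64/0.0708 = 13.220·1.6248/0.0708 = 303.39 s.

303 s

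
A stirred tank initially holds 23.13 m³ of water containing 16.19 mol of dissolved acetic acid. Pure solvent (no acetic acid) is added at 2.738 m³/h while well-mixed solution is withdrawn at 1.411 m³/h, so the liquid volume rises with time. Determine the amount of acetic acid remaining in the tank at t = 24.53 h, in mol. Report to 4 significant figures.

Total volume: dV/dt = Q_in − Q_out = 1.32700 m³/h, so V(t) = 23.13 + 1.32700 t and V(24.53) = 55.6813 m³.
Solute balance: dm/dt = 0 − Q_out C = −Q_out m/V(t).
Separate: dm/m = −Q_out dt/V(t) ⇒ ln(m/m₀) = −(Q_out/(Q_in−Q_out)) ln(V/V₀).
m = m₀ (V₀/V)^(Q_out/(Q_in−Q_out)) = 16.19 × (23.13/55.6813)^(1.06330) = 6.36153 mol.

6.362 mol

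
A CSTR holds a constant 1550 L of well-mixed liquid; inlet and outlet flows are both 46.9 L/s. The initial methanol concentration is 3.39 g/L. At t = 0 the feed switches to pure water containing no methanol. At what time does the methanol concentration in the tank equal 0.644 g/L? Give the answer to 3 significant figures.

54.9 s

Species balance: V dC/dt = Q(C_in − C) ⇒ τ = V/Q = 33.049 s.
C(t) = C_in + (C₀ − C_in) e^(−t/τ). Set C = 0.644 and solve for t:
e^(−t/τ) = (C − C_in)/(C₀ − C_in) = (0.644 − 0)/(3.39 − 0) = 0.18997
t = −τ ln(…) = 33.049 × 1.6609 = 54.891 s.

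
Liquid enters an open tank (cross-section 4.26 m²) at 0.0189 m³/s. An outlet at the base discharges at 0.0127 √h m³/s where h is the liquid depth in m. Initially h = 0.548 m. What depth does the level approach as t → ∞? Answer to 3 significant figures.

Level balance: A dh/dt = 0.0189 − 0.0127 √h. Setting dh/dt = 0:
Q_in = 0.0127 √h_ss ⇒ √h_ss = 0.0189/0.0127 = 1.4882.
h_ss = 1.4882² = 2.2147 m. (Since h₀ = 0.548 m < h_ss, the level will rise toward this value.)

2.21 m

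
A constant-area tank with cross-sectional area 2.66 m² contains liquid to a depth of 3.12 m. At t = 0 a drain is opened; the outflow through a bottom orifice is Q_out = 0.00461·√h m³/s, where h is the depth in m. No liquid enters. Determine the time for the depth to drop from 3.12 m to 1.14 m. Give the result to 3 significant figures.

806 s

With no inflow, A dh/dt = −0.00461 √h.
This is separable: 2 d(√h)/dt = −0.00461/A, so √h = √h₀ − (0.00461/(2A)) t.
t = 2A(√h₀ − √h)/0.00461 = 2·2.66·(√3.12 − √1.14)/0.00461
  = 5.3200 × (1.7664 − 1.0677) / 0.00461 = 806.24 s.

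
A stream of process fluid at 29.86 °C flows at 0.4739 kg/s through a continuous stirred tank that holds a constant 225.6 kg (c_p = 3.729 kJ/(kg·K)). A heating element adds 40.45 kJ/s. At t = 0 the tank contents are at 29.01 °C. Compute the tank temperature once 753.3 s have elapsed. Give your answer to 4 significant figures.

47.87 °C

M c_p dT/dt = ṁ c_p (T_in − T) + Q̇.
τ = M/ṁ = 476.050 s; T_ss = T_in + Q̇/(ṁ c_p) = 29.86 + 40.45/(0.4739·3.729) = 52.7497 °C.
Integrating: T(t) = T_ss + (T₀ − T_ss) e^(−t/τ).
T(753.3) = 52.7497 + (-23.7397)·e^(−753.3/476.050) = 52.7497 + (-23.7397)·0.205482 = 47.8716 °C.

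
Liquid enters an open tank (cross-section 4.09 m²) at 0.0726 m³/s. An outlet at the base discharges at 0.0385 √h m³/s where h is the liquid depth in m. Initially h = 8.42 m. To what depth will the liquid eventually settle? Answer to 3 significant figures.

A dh/dt = Q_in − 0.0385 √h. Steady state requires inflow = outflow:
Q_in = 0.0385 √h_ss ⇒ √h_ss = 0.0726/0.0385 = 1.8857.
h_ss = 1.8857² = 3.5559 m. (Since h₀ = 8.42 m > h_ss, the level will fall toward this value.)

3.56 m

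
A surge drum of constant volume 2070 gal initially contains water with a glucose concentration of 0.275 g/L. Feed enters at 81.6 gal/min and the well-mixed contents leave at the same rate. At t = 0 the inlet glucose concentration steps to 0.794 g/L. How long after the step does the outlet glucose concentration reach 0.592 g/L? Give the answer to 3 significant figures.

23.9 min

Species balance: V dC/dt = Q(C_in − C) ⇒ τ = V/Q = 25.368 min.
C(t) = C_in + (C₀ − C_in) e^(−t/τ). Set C = 0.592 and solve for t:
e^(−t/τ) = (C − C_in)/(C₀ − C_in) = (0.592 − 0.794)/(0.275 − 0.794) = 0.38921
t = −τ ln(…) = 25.368 × 0.94364 = 23.938 min.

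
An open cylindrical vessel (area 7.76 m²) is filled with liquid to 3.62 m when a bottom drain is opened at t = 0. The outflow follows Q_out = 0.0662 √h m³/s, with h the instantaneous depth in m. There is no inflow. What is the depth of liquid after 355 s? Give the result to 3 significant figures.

0.151 m

Unsteady balance on liquid volume: A dh/dt = −0.0662 √h.
∫ h^(−1/2) dh = −(0.0662/A) ∫ dt, giving 2√h = 2√h₀ − (0.0662/A) t.
√h = √3.62 − 0.0662·355/(2·7.76) = 1.9026 − 1.5142 = 0.38839.
h = 0.38839² = 0.15085 m.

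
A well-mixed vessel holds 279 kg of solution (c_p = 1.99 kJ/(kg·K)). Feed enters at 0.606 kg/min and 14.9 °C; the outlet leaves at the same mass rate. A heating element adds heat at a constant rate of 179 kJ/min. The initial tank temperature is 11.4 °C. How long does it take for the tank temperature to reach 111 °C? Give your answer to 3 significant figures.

491 min

M c_p dT/dt = ṁ c_p (T_in − T) + Q̇.
τ = M/ṁ = 460.40 min; T_ss = T_in + Q̇/(ṁ c_p) = 163.33 °C.
T(t) = T_ss + (T₀ − T_ss) e^(−t/τ). Set T = 111:
e^(−t/τ) = (111 − 163.33)/(11.4 − 163.33) = 0.34444
t = −460.40 · ln(0.34444) = 490.70 min.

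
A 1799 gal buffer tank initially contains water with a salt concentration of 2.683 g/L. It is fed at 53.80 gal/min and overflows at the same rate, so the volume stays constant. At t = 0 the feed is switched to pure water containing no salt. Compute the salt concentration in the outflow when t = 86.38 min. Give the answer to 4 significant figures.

Transient balance on the dissolved component: V dC/dt = Q(C_in − C).
So dC/dt = (C_in − C)/τ with τ = V/Q = 1799/53.80 = 33.4387 min.
Integrating: C(t) = C_in + (C₀ − C_in) e^(−t/τ).
C(86.38) = 0 + (2.683 − 0)·e^(−86.38/33.4387) = 0 + (2.68300)·0.0755291 = 0.202645 g/L.

0.2026 g/L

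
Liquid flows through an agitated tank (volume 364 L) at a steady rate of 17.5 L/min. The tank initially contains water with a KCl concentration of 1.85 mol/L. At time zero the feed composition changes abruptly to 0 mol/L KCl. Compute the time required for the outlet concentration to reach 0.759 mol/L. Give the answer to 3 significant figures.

Accumulation = in − out for the solute gives V dC/dt = Q(C_in − C), so τ = V/Q = 20.800 min.
C(t) = C_in + (C₀ − C_in) e^(−t/τ). Set C = 0.759 and solve for t:
e^(−t/τ) = (C − C_in)/(C₀ − C_in) = (0.759 − 0)/(1.85 − 0) = 0.41027
t = −τ ln(…) = 20.800 × 0.89094 = 18.532 min.

18.5 min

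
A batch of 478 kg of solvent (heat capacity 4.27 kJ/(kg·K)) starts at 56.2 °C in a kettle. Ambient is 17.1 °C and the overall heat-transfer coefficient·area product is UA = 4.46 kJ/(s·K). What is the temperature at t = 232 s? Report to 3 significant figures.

Lumped-capacitance energy balance: M c_p dT/dt = UA(T_amb − T).
dT/dt = (T_ss − T)/τ with T_ss = T_amb = 17.100 °C, τ = M c_p/UA = 478·4.27/4.46 = 457.64 s.
T approaches T_ss exponentially: T(t) = T_ss + (T₀ − T_ss) e^(−t/τ).
T(232) = 17.100 + (39.100)·0.60233 = 40.651 °C.

40.7 °C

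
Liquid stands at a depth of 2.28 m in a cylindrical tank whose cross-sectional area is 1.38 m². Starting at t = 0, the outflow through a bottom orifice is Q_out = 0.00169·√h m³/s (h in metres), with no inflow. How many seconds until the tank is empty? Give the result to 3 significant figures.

2470 s

With no inflow, A dh/dt = −0.00169 √h.
∫ h^(−1/2) dh = −(0.00169/A) ∫ dt, giving 2√h = 2√h₀ − (0.00169/A) t.
Set h = 0: 2√h₀ = (0.00169/A) t_empty ⇒ t_empty = 2A√h₀/0.00169.
t_empty = 2·1.38·√2.28/0.00169 = 2.7600·1.5100/0.00169 = 2466.0 s.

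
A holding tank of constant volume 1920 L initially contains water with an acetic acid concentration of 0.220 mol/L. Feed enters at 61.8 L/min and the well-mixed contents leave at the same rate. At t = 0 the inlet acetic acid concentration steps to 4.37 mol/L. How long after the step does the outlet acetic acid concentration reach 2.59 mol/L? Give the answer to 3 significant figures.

Unsteady species balance (constant V, well mixed): V dC/dt = Q(C_in − C), so τ = V/Q = 31.068 min.
C(t) = C_in + (C₀ − C_in) e^(−t/τ). Set C = 2.59 and solve for t:
e^(−t/τ) = (C − C_in)/(C₀ − C_in) = (2.59 − 4.37)/(0.220 − 4.37) = 0.42892
t = −τ ln(…) = 31.068 × 0.84649 = 26.299 min.

26.3 min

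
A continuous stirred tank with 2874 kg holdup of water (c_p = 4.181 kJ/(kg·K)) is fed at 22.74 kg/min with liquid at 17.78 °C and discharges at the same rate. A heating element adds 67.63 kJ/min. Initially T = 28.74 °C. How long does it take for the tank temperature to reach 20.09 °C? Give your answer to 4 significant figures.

First-law balance (no shaft work): M c_p dT/dt = ṁ c_p (T_in − T) + 67.63.
τ = M/ṁ = 126.385 min; T_ss = T_in + Q̇/(ṁ c_p) = 18.4913 °C.
T(t) = T_ss + (T₀ − T_ss) e^(−t/τ). Set T = 20.09:
e^(−t/τ) = (20.09 − 18.4913)/(28.74 − 18.4913) = 0.155988
t = −126.385 · ln(0.155988) = 234.820 min.

234.8 min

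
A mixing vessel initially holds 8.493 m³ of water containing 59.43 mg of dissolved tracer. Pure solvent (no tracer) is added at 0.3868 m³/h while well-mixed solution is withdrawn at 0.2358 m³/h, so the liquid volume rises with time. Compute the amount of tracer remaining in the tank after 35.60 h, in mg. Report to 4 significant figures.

Total volume: dV/dt = Q_in − Q_out = 0.151000 m³/h, so V(t) = 8.493 + 0.151000 t and V(35.60) = 13.8686 m³.
Solute balance: dm/dt = 0 − Q_out C = −Q_out m/V(t).
Separate: dm/m = −Q_out dt/V(t) ⇒ ln(m/m₀) = −(Q_out/(Q_in−Q_out)) ln(V/V₀).
m = m₀ (V₀/V)^(Q_out/(Q_in−Q_out)) = 59.43 × (8.493/13.8686)^(1.56159) = 27.6332 mg.

27.63 mg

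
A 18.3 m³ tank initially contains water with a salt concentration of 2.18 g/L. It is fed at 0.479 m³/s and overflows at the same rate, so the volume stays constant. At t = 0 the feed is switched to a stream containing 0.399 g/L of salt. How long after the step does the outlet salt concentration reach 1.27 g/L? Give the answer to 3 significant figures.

Transient balance on the dissolved component: V dC/dt = Q(C_in − C), so τ = V/Q = 38.205 s.
C(t) = C_in + (C₀ − C_in) e^(−t/τ). Set C = 1.27 and solve for t:
e^(−t/τ) = (C − C_in)/(C₀ − C_in) = (1.27 − 0.399)/(2.18 − 0.399) = 0.48905
t = −τ ln(…) = 38.205 × 0.71529 = 27.327 s.

27.3 s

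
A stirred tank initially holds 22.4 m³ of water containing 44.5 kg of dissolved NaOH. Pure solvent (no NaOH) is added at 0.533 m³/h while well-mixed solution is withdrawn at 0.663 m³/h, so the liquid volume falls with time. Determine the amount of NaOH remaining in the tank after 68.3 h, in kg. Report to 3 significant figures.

3.39 kg

Let m(t) be the amount of NaOH. Volume: V(t) = V₀ + (Q_in − Q_out) t = 22.4 − 0.13000 t; V(68.3) = 13.521 m³.
No NaOH enters, so dm/dt = −Q_out · (m/V).
Separate: dm/m = −Q_out dt/V(t) ⇒ ln(m/m₀) = −(Q_out/(Q_in−Q_out)) ln(V/V₀).
m = m₀ (V₀/V)^(Q_out/(Q_in−Q_out)) = 44.5 × (22.4/13.521)^(-5.1000) = 3.3903 kg.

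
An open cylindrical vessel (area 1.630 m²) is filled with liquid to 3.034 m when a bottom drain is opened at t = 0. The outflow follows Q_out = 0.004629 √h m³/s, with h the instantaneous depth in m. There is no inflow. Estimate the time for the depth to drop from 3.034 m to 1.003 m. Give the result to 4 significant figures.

521.4 s

With no inflow, A dh/dt = −0.004629 √h.
∫ h^(−1/2) dh = −(0.004629/A) ∫ dt, giving 2√h = 2√h₀ − (0.004629/A) t.
t = 2A(√h₀ − √h)/0.004629 = 2·1.630·(√3.034 − √1.003)/0.004629
  = 3.26000 × (1.74184 − 1.00150) / 0.004629 = 521.388 s.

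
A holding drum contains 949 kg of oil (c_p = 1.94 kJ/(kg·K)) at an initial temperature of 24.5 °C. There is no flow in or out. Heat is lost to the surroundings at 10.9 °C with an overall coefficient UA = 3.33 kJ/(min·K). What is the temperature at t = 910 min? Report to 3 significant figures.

13.5 °C

Unsteady energy balance on the tank contents: M c_p dT/dt = −UA(T − T_amb).
dT/dt = (T_ss − T)/τ with T_ss = T_amb = 10.900 °C, τ = M c_p/UA = 949·1.94/3.33 = 552.87 min.
Integrating: T(t) = T_ss + (T₀ − T_ss) e^(−t/τ).
T(910) = 10.900 + (13.600)·0.19283 = 13.522 °C.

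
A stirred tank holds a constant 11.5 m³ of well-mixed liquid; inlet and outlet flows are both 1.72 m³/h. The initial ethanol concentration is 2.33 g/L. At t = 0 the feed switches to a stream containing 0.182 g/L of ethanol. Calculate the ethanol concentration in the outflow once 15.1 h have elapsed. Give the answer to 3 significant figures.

0.406 g/L

Accumulation = in − out for the solute gives V dC/dt = Q(C_in − C).
So dC/dt = (C_in − C)/τ with τ = V/Q = 11.5/1.72 = 6.6860 h.
Solution: C(t) = C_in + (C₀ − C_in) e^(−t/τ).
C(15.1) = 0.182 + (2.33 − 0.182)·e^(−15.1/6.6860) = 0.182 + (2.1480)·0.10451 = 0.40650 g/L.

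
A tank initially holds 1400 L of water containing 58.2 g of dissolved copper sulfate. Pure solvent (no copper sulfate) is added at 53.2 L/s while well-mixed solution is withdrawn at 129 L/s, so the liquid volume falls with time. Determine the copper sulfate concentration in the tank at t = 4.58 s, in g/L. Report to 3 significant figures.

0.0340 g/L

Let m(t) be the amount of copper sulfate. Volume: V(t) = V₀ + (Q_in − Q_out) t = 1400 − 75.800 t; V(4.58) = 1052.8 L.
No copper sulfate enters, so dm/dt = −Q_out · (m/V).
dm/m = −Q_out dt/(V₀ − 75.800 t); integrating gives ln(m/m₀) = −(Q_out/(Q_in−Q_out)) ln(V/V₀).
m = m₀ (V₀/V)^(Q_out/(Q_in−Q_out)) = 58.2 × (1400/1052.8)^(-1.7018) = 35.834 g.
C = m/V = 35.834/1052.8 = 0.034035 g/L.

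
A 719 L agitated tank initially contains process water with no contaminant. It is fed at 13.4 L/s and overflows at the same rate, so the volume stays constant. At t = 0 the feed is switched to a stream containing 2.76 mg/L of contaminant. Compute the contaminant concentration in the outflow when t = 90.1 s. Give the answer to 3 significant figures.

Species balance on the tank: V dC/dt = Q(C_in − C).
So dC/dt = (C_in − C)/τ with τ = V/Q = 719/13.4 = 53.657 s.
C approaches C_in exponentially: C(t) = C_in + (C₀ − C_in) e^(−t/τ).
C(90.1) = 2.76 + (0 − 2.76)·e^(−90.1/53.657) = 2.76 + (-2.7600)·0.18652 = 2.2452 mg/L.

2.25 mg/L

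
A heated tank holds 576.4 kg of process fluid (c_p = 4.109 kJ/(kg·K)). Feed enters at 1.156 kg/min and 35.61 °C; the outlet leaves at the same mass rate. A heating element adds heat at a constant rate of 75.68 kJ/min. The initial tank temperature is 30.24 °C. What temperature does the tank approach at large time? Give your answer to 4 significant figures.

51.54 °C

Energy balance: M c_p dT/dt = ṁ c_p (T_in − T) + 75.68.
At steady state dT/dt = 0 ⇒ T_ss = T_in + Q̇/(ṁ c_p) = 35.61 + 75.68/(1.156·4.109) = 51.5426 °C.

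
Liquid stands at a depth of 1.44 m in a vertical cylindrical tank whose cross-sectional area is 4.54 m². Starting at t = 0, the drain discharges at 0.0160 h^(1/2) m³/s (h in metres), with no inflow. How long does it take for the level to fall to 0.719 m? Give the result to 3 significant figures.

With no inflow, A dh/dt = −0.0160 √h.
Separate and integrate: 2(√h − √h₀) = −(0.0160/A) t.
t = 2A(√h₀ − √h)/0.0160 = 2·4.54·(√1.44 − √0.719)/0.0160
  = 9.0800 × (1.2000 − 0.84794) / 0.0160 = 199.79 s.

200 s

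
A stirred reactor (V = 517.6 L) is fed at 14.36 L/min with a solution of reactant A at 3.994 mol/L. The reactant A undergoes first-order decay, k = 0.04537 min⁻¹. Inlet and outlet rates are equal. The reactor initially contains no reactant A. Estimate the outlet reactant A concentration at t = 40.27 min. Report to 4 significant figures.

1.436 mol/L

V dC/dt = Q(C_in − C) − k V C.
This is linear with rate a = Q/V + k = 0.0731134 min⁻¹.
C_ss = Q C_in/(Q + kV) = 1.51555 mol/L; C(t) = C_ss + (C₀ − C_ss) e^(−a t).
C(40.27) = 1.51555 + (-1.51555)·e^(−0.0731134·40.27) = 1.51555 + (-1.51555)·0.0526401 = 1.43577 mol/L.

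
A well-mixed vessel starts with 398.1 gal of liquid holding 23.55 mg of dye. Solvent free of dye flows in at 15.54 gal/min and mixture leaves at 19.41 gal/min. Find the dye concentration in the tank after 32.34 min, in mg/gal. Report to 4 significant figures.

Let m(t) be the amount of dye. Volume: V(t) = V₀ + (Q_in − Q_out) t = 398.1 − 3.87000 t; V(32.34) = 272.944 gal.
Species balance (pure solvent in): dm/dt = −Q_out · m/V(t).
Separate: dm/m = −Q_out dt/V(t) ⇒ ln(m/m₀) = −(Q_out/(Q_in−Q_out)) ln(V/V₀).
m = m₀ (V₀/V)^(Q_out/(Q_in−Q_out)) = 23.55 × (398.1/272.944)^(-5.01550) = 3.54697 mg.
C = m/V = 3.54697/272.944 = 0.0129952 mg/gal.

0.01300 mg/gal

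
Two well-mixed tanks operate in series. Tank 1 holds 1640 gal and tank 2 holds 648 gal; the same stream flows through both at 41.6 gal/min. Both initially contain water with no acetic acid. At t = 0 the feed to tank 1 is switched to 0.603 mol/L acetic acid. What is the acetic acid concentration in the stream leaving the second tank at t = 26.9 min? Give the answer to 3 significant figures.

0.169 mol/L

Species balance on tank i: dCᵢ/dt = (Cᵢ₋₁ − Cᵢ)/τᵢ with τᵢ = Vᵢ/Q.
τ₁ = 1640/41.6 = 39.423 min; τ₂ = 648/41.6 = 15.577 min.
Solving the cascade with C₁(0)=C₂(0)=0 gives C₂(t) = C_in[1 − (τ₁ e^(−t/τ₁) − τ₂ e^(−t/τ₂))/(τ₁ − τ₂)].
At t = 26.9: e^(−t/τ₁) = 0.50543, e^(−t/τ₂) = 0.17783.
C₂ = 0.603·[1 − (39.423·0.50543 − 15.577·0.17783)/(23.846)] = 0.603·0.28057 = 0.16918 mol/L.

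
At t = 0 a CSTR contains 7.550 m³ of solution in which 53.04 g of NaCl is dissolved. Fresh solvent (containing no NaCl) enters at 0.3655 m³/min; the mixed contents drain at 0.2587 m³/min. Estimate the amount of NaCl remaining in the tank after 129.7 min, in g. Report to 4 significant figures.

Total volume: dV/dt = Q_in − Q_out = 0.106800 m³/min, so V(t) = 7.550 + 0.106800 t and V(129.7) = 21.4020 m³.
No NaCl enters, so dm/dt = −Q_out · (m/V).
dm/m = −Q_out dt/(V₀ + 0.106800 t); integrating gives ln(m/m₀) = −(Q_out/(Q_in−Q_out)) ln(V/V₀).
m = m₀ (V₀/V)^(Q_out/(Q_in−Q_out)) = 53.04 × (7.550/21.4020)^(2.42228) = 4.25112 g.

4.251 g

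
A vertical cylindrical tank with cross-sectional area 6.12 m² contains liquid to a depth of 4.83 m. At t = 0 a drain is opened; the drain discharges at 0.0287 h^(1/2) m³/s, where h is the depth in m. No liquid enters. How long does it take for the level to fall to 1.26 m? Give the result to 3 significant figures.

A dh/dt = −Q_out = −0.0287 √h.
Separate and integrate: 2(√h − √h₀) = −(0.0287/A) t.
t = 2A(√h₀ − √h)/0.0287 = 2·6.12·(√4.83 − √1.26)/0.0287
  = 12.240 × (2.1977 − 1.1225) / 0.0287 = 458.56 s.

459 s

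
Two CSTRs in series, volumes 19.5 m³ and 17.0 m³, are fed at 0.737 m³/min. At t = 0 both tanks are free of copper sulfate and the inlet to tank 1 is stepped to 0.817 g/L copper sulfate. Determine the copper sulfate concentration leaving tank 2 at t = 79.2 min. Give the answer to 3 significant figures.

0.677 g/L

Species balance on tank i: dCᵢ/dt = (Cᵢ₋₁ − Cᵢ)/τᵢ with τᵢ = Vᵢ/Q.
τ₁ = 19.5/0.737 = 26.459 min; τ₂ = 17.0/0.737 = 23.066 min.
Solving the cascade with C₁(0)=C₂(0)=0 gives C₂(t) = C_in[1 − (τ₁ e^(−t/τ₁) − τ₂ e^(−t/τ₂))/(τ₁ − τ₂)].
At t = 79.2: e^(−t/τ₁) = 0.050119, e^(−t/τ₂) = 0.032272.
C₂ = 0.817·[1 − (26.459·0.050119 − 23.066·0.032272)/(3.3921)] = 0.817·0.82852 = 0.67690 g/L.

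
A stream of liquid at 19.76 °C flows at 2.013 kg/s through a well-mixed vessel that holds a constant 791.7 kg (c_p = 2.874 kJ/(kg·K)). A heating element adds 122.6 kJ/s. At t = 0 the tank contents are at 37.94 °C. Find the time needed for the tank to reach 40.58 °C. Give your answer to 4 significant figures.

823.1 s

M c_p dT/dt = ṁ c_p (T_in − T) + Q̇.
τ = M/ṁ = 393.294 s; T_ss = T_in + Q̇/(ṁ c_p) = 40.9514 °C.
T(t) = T_ss + (T₀ − T_ss) e^(−t/τ). Set T = 40.58:
e^(−t/τ) = (40.58 − 40.9514)/(37.94 − 40.9514) = 0.123335
t = −393.294 · ln(0.123335) = 823.104 s.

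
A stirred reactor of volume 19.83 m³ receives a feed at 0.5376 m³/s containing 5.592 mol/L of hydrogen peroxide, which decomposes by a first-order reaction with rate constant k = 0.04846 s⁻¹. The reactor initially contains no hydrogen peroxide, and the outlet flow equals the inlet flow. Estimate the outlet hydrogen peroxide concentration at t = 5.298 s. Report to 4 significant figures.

Species balance: V dC/dt = Q C_in − Q C − k V C.
dC/dt = (Q/V) C_in − (Q/V + k) C; effective rate a = Q/V + k = 0.0271104 + 0.04846 = 0.0755704 s⁻¹.
C_ss = Q C_in/(Q + kV) = 2.00610 mol/L; C(t) = C_ss + (C₀ − C_ss) e^(−a t).
C(5.298) = 2.00610 + (-2.00610)·e^(−0.0755704·5.298) = 2.00610 + (-2.00610)·0.670071 = 0.661870 mol/L.

0.6619 mol/L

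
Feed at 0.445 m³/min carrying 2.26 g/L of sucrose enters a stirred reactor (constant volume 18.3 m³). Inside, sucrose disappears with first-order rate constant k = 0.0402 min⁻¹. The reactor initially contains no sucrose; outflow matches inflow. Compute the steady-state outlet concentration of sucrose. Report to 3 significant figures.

0.852 g/L

Species balance: V dC/dt = Q C_in − Q C − k V C.
Steady state (dC/dt = 0): C_ss = Q C_in/(Q + kV) = C_in/(1 + kV/Q).
C_ss = 0.445·2.26/(0.445 + 0.0402·18.3) = 1.0057/1.1807 = 0.85181 g/L.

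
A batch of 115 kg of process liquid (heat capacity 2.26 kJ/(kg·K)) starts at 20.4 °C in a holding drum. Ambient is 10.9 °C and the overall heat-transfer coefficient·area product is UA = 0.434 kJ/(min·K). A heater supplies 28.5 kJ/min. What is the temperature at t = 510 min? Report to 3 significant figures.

52.6 °C

M c_p dT/dt = −UA(T − T_amb) + Q̇.
dT/dt = (T_ss − T)/τ with T_ss = T_amb + Q̇/UA = 10.9 + 28.5/0.434 = 76.568 °C, τ = M c_p/UA = 115·2.26/0.434 = 598.85 min.
T approaches T_ss exponentially: T(t) = T_ss + (T₀ − T_ss) e^(−t/τ).
T(510) = 76.568 + (-56.168)·0.42672 = 52.600 °C.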